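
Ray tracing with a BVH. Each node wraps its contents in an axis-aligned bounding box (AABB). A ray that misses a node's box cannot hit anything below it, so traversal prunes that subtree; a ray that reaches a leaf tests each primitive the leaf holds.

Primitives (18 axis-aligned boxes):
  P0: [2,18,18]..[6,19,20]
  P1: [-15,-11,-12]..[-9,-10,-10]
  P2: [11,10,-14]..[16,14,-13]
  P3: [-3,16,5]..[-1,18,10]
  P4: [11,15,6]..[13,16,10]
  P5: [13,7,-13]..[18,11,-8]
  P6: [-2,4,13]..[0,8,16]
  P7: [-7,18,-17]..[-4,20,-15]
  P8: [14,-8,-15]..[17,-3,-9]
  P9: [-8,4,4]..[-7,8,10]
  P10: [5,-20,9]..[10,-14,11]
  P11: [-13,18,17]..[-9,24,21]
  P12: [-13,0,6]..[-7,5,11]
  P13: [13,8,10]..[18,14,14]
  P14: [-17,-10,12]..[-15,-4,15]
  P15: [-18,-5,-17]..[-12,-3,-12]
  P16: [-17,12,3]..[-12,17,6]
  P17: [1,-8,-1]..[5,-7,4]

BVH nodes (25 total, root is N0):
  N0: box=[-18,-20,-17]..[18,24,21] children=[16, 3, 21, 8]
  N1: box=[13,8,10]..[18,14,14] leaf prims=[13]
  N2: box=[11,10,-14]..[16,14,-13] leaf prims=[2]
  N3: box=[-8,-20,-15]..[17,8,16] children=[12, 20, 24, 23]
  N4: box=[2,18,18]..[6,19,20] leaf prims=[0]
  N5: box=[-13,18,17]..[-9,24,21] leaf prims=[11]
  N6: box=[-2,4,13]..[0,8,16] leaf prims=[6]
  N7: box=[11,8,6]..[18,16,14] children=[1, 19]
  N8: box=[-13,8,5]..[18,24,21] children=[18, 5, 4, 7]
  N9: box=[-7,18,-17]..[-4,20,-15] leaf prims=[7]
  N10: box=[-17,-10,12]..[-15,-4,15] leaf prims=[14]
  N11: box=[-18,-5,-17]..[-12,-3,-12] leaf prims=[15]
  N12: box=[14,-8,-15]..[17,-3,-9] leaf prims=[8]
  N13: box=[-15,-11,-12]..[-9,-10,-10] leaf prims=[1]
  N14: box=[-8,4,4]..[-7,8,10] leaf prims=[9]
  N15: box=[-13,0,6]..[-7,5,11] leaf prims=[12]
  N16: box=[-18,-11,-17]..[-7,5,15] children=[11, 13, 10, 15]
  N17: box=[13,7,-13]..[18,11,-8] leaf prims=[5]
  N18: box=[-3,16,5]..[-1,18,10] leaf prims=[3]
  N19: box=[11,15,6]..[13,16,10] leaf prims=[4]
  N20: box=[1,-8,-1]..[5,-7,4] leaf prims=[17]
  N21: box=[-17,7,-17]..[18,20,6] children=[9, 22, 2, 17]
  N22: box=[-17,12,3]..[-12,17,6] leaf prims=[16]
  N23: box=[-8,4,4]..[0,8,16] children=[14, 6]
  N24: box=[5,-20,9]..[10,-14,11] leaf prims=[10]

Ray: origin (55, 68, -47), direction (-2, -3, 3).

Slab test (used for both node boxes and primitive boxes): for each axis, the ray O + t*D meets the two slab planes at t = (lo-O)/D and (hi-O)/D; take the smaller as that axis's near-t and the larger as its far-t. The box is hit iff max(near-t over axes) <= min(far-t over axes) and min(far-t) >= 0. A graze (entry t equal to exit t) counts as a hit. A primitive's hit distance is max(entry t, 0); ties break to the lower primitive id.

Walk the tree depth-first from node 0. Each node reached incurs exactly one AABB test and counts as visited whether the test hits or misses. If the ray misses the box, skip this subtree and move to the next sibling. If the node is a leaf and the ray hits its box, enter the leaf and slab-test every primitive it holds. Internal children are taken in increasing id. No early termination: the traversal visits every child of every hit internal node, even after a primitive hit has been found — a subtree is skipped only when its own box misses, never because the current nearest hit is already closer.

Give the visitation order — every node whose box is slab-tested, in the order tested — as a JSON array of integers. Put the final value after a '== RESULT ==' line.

Trace the traversal:
N0 x:[37/2,73/2] y:[44/3,88/3] z:[10,68/3] -> hit [37/2,68/3], descend [3, 8, 16, 21]
  N3 x:[19,63/2] y:[20,88/3] z:[32/3,21] -> hit [20,21], descend [12, 20, 23, 24]
    N12 x:[19,41/2] y:[71/3,76/3] z:[32/3,38/3] -> miss, prune
    N20 x:[25,27] y:[25,76/3] z:[46/3,17] -> miss, prune
    N23 x:[55/2,63/2] y:[20,64/3] z:[17,21] -> miss, prune
    N24 x:[45/2,25] y:[82/3,88/3] z:[56/3,58/3] -> miss, prune
  N8 x:[37/2,34] y:[44/3,20] z:[52/3,68/3] -> hit [37/2,20], descend [4, 5, 7, 18]
    N4 x:[49/2,53/2] y:[49/3,50/3] z:[65/3,67/3] -> miss, prune
    N5 x:[32,34] y:[44/3,50/3] z:[64/3,68/3] -> miss, prune
    N7 x:[37/2,22] y:[52/3,20] z:[53/3,61/3] -> hit [37/2,20], descend [1, 19]
      N1 x:[37/2,21] y:[18,20] z:[19,61/3] -> hit [19,20] leaf, test {P13@t=19}
      N19 x:[21,22] y:[52/3,53/3] z:[53/3,19] -> miss, prune
    N18 x:[28,29] y:[50/3,52/3] z:[52/3,19] -> miss, prune
  N16 x:[31,73/2] y:[21,79/3] z:[10,62/3] -> miss, prune
  N21 x:[37/2,36] y:[16,61/3] z:[10,53/3] -> miss, prune

15 AABB tests over nodes [0, 3, 12, 20, 23, 24, 8, 4, 5, 7, 1, 19, 18, 16, 21]; 1 leaf entered; closest P13.

== RESULT ==
[0, 3, 12, 20, 23, 24, 8, 4, 5, 7, 1, 19, 18, 16, 21]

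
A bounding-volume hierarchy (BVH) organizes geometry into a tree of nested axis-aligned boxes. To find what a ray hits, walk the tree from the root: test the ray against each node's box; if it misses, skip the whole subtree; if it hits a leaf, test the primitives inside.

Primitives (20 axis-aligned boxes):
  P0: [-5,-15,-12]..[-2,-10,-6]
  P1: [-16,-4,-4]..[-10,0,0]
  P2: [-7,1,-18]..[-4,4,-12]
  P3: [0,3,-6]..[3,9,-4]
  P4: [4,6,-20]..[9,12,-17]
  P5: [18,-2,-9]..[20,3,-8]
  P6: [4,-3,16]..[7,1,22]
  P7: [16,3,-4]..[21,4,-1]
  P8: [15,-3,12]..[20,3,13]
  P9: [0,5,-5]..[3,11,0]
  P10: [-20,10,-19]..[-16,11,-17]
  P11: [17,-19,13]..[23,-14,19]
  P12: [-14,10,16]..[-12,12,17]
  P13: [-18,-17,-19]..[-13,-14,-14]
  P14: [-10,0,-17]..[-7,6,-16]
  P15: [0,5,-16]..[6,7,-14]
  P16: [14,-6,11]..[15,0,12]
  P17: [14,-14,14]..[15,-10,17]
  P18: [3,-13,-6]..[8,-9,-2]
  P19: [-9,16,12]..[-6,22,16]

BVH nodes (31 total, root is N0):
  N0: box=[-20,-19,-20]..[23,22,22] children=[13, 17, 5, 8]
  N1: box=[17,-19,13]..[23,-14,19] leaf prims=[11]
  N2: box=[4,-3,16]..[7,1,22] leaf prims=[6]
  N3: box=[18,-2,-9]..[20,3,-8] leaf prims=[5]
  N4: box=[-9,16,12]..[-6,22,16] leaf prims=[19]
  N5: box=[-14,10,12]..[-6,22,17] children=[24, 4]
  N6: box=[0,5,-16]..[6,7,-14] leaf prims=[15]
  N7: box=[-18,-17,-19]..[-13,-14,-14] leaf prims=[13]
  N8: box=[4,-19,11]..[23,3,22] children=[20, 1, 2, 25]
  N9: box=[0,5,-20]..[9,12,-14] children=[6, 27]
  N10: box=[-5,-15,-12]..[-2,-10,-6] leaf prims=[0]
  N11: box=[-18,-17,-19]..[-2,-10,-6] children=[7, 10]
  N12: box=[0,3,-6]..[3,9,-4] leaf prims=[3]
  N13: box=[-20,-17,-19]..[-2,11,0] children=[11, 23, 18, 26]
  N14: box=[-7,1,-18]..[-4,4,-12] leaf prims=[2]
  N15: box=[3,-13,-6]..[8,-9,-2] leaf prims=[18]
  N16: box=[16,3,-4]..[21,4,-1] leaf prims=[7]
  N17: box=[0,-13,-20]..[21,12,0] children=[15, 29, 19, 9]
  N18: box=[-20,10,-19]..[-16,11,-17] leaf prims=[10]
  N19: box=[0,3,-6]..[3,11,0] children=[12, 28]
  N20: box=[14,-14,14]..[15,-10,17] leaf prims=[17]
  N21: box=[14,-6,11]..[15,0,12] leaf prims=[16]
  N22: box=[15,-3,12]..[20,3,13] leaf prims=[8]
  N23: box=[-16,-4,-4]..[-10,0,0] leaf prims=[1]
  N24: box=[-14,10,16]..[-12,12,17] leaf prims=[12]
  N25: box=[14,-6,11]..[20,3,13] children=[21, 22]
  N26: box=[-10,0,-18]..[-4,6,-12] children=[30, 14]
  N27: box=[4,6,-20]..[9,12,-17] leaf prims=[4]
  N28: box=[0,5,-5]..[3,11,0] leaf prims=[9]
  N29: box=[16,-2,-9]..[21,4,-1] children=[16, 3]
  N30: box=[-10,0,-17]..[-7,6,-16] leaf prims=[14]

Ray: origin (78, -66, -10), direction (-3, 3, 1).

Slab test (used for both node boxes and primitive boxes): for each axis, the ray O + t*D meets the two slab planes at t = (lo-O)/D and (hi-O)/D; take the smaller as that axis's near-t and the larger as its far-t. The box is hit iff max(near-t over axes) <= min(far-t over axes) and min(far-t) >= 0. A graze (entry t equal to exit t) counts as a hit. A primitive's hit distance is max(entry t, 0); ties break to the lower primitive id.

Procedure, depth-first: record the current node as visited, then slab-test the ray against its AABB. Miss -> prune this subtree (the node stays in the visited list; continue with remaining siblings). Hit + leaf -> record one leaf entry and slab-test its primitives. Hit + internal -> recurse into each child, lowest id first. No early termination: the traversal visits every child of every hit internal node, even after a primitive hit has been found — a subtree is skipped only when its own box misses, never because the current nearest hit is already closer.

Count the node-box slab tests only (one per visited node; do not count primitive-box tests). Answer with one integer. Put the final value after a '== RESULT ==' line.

Walk:
N0 x:[55/3,98/3] y:[47/3,88/3] z:[-10,32] -> hit [55/3,88/3], descend [5, 8, 13, 17]
  N5 x:[28,92/3] y:[76/3,88/3] z:[22,27] -> miss, prune
  N8 x:[55/3,74/3] y:[47/3,23] z:[21,32] -> hit [21,23], descend [1, 2, 20, 25]
    N1 x:[55/3,61/3] y:[47/3,52/3] z:[23,29] -> miss, prune
    N2 x:[71/3,74/3] y:[21,67/3] z:[26,32] -> miss, prune
    N20 x:[21,64/3] y:[52/3,56/3] z:[24,27] -> miss, prune
    N25 x:[58/3,64/3] y:[20,23] z:[21,23] -> hit [21,64/3], descend [21, 22]
      N21 x:[21,64/3] y:[20,22] z:[21,22] -> hit [21,64/3] leaf, test {P16@t=21}
      N22 x:[58/3,21] y:[21,23] z:[22,23] -> miss, prune
  N13 x:[80/3,98/3] y:[49/3,77/3] z:[-9,10] -> miss, prune
  N17 x:[19,26] y:[53/3,26] z:[-10,10] -> miss, prune

Summary -> nodes [0, 5, 8, 1, 2, 20, 25, 21, 22, 13, 17]; box-tests=11; leaf-entries=1; first=P16

== RESULT ==
11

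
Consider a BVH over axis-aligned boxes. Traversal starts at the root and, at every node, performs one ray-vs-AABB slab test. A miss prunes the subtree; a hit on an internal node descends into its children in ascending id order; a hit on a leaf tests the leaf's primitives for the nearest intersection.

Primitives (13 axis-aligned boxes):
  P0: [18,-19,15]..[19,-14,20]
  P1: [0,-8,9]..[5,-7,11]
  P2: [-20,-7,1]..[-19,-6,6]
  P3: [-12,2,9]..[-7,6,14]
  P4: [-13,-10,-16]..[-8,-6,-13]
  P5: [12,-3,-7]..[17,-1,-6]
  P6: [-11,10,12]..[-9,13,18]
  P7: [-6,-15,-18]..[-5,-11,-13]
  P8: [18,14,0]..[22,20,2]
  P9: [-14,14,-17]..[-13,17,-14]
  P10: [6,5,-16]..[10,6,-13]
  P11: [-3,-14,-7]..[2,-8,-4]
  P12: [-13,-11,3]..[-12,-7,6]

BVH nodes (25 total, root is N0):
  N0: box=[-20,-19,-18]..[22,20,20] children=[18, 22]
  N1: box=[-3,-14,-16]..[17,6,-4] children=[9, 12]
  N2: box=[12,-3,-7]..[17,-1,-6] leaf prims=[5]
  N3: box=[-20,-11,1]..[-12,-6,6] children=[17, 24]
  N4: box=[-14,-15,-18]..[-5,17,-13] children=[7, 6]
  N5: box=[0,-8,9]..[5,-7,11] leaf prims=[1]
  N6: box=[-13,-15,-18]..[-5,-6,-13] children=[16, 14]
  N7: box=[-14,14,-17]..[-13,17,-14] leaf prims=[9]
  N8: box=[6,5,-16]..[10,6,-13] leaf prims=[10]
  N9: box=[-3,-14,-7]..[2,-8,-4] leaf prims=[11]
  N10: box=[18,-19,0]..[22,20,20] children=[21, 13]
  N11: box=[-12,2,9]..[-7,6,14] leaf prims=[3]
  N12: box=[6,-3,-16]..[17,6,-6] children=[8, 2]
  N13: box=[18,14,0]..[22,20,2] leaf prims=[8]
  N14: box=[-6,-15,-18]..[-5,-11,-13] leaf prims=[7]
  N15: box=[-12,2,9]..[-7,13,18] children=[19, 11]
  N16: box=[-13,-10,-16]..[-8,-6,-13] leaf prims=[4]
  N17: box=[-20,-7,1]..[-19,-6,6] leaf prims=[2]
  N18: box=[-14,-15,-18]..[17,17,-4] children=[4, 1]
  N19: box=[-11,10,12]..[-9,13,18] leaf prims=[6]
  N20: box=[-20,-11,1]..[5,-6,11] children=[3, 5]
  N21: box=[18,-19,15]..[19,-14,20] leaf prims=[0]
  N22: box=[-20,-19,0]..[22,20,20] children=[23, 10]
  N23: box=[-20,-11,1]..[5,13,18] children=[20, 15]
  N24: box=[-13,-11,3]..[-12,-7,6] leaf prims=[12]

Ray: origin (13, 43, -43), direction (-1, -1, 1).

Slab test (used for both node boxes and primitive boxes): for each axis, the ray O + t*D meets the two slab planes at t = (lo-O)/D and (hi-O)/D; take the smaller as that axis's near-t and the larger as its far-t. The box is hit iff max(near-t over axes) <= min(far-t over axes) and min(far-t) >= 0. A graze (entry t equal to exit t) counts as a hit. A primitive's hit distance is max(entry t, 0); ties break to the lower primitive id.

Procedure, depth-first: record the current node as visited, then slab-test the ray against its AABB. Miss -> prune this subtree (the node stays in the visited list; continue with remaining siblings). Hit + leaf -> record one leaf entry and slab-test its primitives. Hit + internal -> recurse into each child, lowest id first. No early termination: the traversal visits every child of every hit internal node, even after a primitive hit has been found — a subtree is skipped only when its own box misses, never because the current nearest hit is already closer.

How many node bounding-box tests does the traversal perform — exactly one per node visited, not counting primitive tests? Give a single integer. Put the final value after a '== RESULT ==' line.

Walk:
N0 x:[-9,33] y:[23,62] z:[25,63] -> hit [25,33], descend [18, 22]
  N18 x:[-4,27] y:[26,58] z:[25,39] -> hit [26,27], descend [1, 4]
    N1 x:[-4,16] y:[37,57] z:[27,39] -> miss, prune
    N4 x:[18,27] y:[26,58] z:[25,30] -> hit [26,27], descend [6, 7]
      N6 x:[18,26] y:[49,58] z:[25,30] -> miss, prune
      N7 x:[26,27] y:[26,29] z:[26,29] -> hit [26,27] leaf, test {P9@t=26}
  N22 x:[-9,33] y:[23,62] z:[43,63] -> miss, prune

Visited [0, 18, 1, 4, 6, 7, 22]. Tests: 7 box, 1 leaf. Nearest: P9.

== RESULT ==
7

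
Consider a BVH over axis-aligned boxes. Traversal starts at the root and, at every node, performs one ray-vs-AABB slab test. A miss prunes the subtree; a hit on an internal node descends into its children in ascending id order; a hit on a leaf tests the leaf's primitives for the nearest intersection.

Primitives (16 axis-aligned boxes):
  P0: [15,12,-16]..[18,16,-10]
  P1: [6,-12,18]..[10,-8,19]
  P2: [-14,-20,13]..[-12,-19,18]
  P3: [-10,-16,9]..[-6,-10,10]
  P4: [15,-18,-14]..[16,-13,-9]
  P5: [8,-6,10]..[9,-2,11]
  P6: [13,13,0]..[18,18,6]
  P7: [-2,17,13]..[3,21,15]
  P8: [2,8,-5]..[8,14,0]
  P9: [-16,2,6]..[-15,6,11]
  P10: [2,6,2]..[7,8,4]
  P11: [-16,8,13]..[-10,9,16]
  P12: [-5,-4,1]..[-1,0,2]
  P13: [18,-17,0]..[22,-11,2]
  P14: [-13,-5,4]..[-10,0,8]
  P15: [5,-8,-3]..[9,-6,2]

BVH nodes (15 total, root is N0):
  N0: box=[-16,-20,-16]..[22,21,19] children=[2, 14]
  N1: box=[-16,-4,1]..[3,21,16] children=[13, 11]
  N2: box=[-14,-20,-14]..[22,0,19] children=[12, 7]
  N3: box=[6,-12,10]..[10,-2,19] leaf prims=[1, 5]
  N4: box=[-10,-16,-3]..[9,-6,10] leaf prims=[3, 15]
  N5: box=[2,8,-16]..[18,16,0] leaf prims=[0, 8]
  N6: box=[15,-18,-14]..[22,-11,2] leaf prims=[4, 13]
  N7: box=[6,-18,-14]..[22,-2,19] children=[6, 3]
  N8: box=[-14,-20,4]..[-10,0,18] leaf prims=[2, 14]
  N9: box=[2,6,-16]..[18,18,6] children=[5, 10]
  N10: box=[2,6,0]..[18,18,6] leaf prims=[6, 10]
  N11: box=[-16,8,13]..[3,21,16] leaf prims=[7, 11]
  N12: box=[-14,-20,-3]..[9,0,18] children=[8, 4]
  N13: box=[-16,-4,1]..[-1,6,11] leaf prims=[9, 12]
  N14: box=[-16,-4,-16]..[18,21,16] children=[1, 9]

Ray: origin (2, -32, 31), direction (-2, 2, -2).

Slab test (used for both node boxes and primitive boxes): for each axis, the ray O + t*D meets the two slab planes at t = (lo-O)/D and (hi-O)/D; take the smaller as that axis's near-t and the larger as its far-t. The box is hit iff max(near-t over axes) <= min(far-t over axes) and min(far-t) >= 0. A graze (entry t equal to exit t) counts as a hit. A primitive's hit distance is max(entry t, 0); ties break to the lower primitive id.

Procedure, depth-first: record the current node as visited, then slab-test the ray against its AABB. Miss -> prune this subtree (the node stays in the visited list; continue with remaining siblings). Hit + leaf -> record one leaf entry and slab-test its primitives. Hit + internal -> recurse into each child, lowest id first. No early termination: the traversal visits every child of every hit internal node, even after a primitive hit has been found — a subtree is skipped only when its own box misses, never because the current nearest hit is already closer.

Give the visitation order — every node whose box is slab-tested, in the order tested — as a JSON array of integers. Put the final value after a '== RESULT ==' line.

Walk:
N0 x:[-10,9] y:[6,53/2] z:[6,47/2] -> hit [6,9], descend [2, 14]
  N2 x:[-10,8] y:[6,16] z:[6,45/2] -> hit [6,8], descend [7, 12]
    N7 x:[-10,-2] y:[7,15] z:[6,45/2] -> miss, prune
    N12 x:[-7/2,8] y:[6,16] z:[13/2,17] -> hit [13/2,8], descend [4, 8]
      N4 x:[-7/2,6] y:[8,13] z:[21/2,17] -> miss, prune
      N8 x:[6,8] y:[6,16] z:[13/2,27/2] -> hit [13/2,8] leaf, test {P2(miss), P14(miss)}
  N14 x:[-8,9] y:[14,53/2] z:[15/2,47/2] -> miss, prune

Summary -> nodes [0, 2, 7, 12, 4, 8, 14]; box-tests=7; leaf-entries=1; first=miss

== RESULT ==
[0, 2, 7, 12, 4, 8, 14]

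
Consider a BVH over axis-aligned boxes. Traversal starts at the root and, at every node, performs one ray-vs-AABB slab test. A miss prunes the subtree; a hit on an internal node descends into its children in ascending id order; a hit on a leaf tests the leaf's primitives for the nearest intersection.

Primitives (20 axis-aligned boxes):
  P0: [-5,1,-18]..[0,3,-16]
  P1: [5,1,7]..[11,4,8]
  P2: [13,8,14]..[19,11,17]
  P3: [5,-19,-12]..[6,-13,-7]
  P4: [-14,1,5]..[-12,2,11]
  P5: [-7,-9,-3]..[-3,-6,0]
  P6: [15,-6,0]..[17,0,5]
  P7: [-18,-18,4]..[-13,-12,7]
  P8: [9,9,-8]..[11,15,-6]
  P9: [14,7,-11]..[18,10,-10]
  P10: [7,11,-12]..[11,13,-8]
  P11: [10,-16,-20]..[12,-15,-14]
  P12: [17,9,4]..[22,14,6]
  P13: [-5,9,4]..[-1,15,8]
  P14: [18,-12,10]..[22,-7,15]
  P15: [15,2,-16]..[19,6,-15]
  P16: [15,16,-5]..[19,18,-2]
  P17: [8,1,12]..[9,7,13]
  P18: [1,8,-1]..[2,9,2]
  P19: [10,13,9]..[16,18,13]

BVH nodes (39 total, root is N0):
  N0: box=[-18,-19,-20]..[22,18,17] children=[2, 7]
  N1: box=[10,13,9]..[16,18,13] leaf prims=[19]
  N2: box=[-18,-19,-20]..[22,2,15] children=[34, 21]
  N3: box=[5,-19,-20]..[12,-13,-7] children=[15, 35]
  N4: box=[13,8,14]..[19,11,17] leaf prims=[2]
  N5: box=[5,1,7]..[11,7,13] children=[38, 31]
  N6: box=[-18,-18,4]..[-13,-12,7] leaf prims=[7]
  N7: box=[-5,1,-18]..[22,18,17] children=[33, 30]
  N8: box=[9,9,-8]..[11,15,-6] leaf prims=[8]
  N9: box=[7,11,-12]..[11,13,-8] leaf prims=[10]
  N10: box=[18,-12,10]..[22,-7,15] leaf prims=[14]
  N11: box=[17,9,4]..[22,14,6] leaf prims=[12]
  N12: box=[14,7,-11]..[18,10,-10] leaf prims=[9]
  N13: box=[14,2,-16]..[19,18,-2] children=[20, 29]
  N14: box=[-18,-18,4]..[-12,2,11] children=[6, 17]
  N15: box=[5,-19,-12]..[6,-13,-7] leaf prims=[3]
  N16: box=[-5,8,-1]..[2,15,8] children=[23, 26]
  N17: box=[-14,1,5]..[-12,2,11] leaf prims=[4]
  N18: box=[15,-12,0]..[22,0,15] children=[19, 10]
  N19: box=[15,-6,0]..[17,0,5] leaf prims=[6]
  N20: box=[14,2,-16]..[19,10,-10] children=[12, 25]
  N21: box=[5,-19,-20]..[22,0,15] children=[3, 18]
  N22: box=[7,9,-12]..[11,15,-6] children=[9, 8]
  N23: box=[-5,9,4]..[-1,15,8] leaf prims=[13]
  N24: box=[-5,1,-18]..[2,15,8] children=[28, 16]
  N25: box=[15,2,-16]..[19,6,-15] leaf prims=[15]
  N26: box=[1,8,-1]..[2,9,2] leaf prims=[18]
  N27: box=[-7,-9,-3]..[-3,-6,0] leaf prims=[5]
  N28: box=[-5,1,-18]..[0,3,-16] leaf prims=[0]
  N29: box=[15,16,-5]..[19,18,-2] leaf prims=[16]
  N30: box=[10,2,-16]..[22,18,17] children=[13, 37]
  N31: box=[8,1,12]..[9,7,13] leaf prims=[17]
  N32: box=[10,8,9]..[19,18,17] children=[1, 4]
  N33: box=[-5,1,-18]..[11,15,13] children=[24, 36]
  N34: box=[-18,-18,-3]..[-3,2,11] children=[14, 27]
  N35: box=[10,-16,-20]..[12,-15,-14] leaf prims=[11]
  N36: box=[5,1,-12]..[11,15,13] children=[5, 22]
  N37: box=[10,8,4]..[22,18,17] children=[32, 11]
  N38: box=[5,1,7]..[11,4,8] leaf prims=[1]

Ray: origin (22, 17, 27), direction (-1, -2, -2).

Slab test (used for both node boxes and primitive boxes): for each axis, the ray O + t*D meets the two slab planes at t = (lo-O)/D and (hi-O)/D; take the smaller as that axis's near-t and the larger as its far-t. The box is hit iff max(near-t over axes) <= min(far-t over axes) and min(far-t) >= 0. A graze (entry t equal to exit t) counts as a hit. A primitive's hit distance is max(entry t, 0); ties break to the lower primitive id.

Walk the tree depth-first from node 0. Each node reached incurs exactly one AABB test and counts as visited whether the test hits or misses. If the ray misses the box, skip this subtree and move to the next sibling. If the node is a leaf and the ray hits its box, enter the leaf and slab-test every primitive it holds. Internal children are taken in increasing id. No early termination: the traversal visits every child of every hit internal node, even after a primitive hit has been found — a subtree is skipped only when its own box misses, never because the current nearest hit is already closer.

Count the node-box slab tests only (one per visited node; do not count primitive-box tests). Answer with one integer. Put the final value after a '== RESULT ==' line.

Walk:
N0 x:[0,40] y:[-1/2,18] z:[5,47/2] -> hit [5,18], descend [2, 7]
  N2 x:[0,40] y:[15/2,18] z:[6,47/2] -> hit [15/2,18], descend [21, 34]
    N21 x:[0,17] y:[17/2,18] z:[6,47/2] -> hit [17/2,17], descend [3, 18]
      N3 x:[10,17] y:[15,18] z:[17,47/2] -> hit [17,17], descend [15, 35]
        N15 x:[16,17] y:[15,18] z:[17,39/2] -> hit [17,17] leaf, test {P3@t=17}
        N35 x:[10,12] y:[16,33/2] z:[41/2,47/2] -> miss, prune
      N18 x:[0,7] y:[17/2,29/2] z:[6,27/2] -> miss, prune
    N34 x:[25,40] y:[15/2,35/2] z:[8,15] -> miss, prune
  N7 x:[0,27] y:[-1/2,8] z:[5,45/2] -> hit [5,8], descend [30, 33]
    N30 x:[0,12] y:[-1/2,15/2] z:[5,43/2] -> hit [5,15/2], descend [13, 37]
      N13 x:[3,8] y:[-1/2,15/2] z:[29/2,43/2] -> miss, prune
      N37 x:[0,12] y:[-1/2,9/2] z:[5,23/2] -> miss, prune
    N33 x:[11,27] y:[1,8] z:[7,45/2] -> miss, prune

order=[0, 2, 21, 3, 15, 35, 18, 34, 7, 30, 13, 37, 33]  |boxes|=13  |leaves|=1  hit=P3

== RESULT ==
13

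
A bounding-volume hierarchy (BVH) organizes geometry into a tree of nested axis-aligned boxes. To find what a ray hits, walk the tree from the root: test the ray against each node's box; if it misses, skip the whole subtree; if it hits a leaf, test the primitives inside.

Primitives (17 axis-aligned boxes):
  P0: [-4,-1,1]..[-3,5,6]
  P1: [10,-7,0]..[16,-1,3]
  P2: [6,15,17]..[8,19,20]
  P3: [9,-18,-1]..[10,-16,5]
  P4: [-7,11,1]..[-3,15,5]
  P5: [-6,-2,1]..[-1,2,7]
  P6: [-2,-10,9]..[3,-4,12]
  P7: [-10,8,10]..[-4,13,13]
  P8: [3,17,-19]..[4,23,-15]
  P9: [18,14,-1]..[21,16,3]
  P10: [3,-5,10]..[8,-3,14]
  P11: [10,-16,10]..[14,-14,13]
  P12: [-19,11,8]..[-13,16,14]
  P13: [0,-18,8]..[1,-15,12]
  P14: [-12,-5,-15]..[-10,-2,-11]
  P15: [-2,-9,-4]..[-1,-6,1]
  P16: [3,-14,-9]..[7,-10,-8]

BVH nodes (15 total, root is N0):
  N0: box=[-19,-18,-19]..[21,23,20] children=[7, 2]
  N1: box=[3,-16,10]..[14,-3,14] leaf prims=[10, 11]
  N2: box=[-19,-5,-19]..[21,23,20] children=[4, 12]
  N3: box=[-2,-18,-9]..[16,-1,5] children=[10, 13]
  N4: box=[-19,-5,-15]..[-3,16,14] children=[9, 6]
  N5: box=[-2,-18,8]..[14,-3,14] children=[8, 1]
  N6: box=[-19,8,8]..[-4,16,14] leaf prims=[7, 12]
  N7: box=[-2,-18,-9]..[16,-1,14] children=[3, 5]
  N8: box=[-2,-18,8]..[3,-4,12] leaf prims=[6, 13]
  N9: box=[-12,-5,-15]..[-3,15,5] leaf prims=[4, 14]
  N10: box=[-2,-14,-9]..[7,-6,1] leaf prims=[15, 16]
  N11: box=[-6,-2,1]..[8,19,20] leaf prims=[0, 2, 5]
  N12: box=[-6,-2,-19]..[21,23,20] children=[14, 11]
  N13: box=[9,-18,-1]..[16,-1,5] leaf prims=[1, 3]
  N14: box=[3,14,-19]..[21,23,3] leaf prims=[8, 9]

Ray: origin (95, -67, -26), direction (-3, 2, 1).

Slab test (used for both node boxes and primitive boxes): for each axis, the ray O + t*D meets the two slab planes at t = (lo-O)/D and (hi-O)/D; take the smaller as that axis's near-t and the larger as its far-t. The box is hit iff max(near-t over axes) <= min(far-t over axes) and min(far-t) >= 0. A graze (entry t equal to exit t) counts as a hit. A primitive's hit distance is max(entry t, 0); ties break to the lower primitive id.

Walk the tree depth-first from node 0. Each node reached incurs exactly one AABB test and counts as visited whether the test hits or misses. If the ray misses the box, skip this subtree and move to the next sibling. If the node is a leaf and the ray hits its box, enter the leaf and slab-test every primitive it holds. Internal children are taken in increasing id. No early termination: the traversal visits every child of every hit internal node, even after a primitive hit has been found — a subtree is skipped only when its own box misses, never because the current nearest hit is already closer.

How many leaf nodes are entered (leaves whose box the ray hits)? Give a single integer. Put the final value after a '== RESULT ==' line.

Walk:
N0 x:[74/3,38] y:[49/2,45] z:[7,46] -> hit [74/3,38], descend [2, 7]
  N2 x:[74/3,38] y:[31,45] z:[7,46] -> hit [31,38], descend [4, 12]
    N4 x:[98/3,38] y:[31,83/2] z:[11,40] -> hit [98/3,38], descend [6, 9]
      N6 x:[33,38] y:[75/2,83/2] z:[34,40] -> hit [75/2,38] leaf, test {P7(miss), P12(miss)}
      N9 x:[98/3,107/3] y:[31,41] z:[11,31] -> miss, prune
    N12 x:[74/3,101/3] y:[65/2,45] z:[7,46] -> hit [65/2,101/3], descend [11, 14]
      N11 x:[29,101/3] y:[65/2,43] z:[27,46] -> hit [65/2,101/3] leaf, test {P0(miss), P2(miss), P5@t=65/2}
      N14 x:[74/3,92/3] y:[81/2,45] z:[7,29] -> miss, prune
  N7 x:[79/3,97/3] y:[49/2,33] z:[17,40] -> hit [79/3,97/3], descend [3, 5]
    N3 x:[79/3,97/3] y:[49/2,33] z:[17,31] -> hit [79/3,31], descend [10, 13]
      N10 x:[88/3,97/3] y:[53/2,61/2] z:[17,27] -> miss, prune
      N13 x:[79/3,86/3] y:[49/2,33] z:[25,31] -> hit [79/3,86/3] leaf, test {P1(miss), P3(miss)}
    N5 x:[27,97/3] y:[49/2,32] z:[34,40] -> miss, prune

Visited [0, 2, 4, 6, 9, 12, 11, 14, 7, 3, 10, 13, 5]. Tests: 13 box, 3 leaf. Nearest: P5.

== RESULT ==
3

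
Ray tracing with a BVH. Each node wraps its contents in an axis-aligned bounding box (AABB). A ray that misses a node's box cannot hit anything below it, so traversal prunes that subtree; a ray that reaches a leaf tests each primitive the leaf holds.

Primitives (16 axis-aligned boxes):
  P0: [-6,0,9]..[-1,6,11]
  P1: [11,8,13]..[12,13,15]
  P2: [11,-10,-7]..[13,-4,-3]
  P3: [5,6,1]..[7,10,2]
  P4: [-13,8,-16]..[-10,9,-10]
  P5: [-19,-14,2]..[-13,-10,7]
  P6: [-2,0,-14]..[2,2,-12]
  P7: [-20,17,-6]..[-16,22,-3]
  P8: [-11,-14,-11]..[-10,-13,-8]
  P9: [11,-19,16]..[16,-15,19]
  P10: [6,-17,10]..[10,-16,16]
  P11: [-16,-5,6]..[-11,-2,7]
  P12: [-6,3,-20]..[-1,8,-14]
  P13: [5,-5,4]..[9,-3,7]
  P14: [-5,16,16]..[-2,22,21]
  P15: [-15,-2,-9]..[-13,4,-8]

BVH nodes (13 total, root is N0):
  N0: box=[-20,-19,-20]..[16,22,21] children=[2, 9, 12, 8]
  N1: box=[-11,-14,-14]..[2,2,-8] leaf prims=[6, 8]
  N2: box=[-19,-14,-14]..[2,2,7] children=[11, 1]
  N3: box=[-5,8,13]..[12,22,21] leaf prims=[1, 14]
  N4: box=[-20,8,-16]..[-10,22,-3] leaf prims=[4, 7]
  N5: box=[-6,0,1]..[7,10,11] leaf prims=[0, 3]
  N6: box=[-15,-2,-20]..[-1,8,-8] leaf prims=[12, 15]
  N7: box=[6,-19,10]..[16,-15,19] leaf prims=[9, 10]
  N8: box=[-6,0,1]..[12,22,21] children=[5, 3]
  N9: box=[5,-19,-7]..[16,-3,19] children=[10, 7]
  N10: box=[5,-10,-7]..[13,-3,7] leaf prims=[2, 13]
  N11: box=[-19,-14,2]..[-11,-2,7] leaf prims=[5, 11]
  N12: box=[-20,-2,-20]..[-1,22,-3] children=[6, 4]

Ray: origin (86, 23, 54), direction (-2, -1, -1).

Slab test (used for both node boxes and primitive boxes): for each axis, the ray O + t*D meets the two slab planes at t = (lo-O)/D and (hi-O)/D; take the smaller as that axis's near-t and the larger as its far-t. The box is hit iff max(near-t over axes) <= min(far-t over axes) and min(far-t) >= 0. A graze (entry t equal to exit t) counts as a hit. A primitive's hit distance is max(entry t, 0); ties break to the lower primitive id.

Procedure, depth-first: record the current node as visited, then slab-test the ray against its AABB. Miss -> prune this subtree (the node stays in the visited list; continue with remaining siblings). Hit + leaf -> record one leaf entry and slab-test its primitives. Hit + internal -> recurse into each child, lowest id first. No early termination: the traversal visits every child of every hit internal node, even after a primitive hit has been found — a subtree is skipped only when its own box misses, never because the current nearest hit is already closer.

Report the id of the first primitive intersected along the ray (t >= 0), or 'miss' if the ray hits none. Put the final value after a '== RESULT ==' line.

Traverse from the root:
N0 x:[35,53] y:[1,42] z:[33,74] -> hit [35,42], descend [2, 8, 9, 12]
  N2 x:[42,105/2] y:[21,37] z:[47,68] -> miss, prune
  N8 x:[37,46] y:[1,23] z:[33,53] -> miss, prune
  N9 x:[35,81/2] y:[26,42] z:[35,61] -> hit [35,81/2], descend [7, 10]
    N7 x:[35,40] y:[38,42] z:[35,44] -> hit [38,40] leaf, test {P9(miss), P10@t=39}
    N10 x:[73/2,81/2] y:[26,33] z:[47,61] -> miss, prune
  N12 x:[87/2,53] y:[1,25] z:[57,74] -> miss, prune

order=[0, 2, 8, 9, 7, 10, 12]  |boxes|=7  |leaves|=1  hit=P10

== RESULT ==
10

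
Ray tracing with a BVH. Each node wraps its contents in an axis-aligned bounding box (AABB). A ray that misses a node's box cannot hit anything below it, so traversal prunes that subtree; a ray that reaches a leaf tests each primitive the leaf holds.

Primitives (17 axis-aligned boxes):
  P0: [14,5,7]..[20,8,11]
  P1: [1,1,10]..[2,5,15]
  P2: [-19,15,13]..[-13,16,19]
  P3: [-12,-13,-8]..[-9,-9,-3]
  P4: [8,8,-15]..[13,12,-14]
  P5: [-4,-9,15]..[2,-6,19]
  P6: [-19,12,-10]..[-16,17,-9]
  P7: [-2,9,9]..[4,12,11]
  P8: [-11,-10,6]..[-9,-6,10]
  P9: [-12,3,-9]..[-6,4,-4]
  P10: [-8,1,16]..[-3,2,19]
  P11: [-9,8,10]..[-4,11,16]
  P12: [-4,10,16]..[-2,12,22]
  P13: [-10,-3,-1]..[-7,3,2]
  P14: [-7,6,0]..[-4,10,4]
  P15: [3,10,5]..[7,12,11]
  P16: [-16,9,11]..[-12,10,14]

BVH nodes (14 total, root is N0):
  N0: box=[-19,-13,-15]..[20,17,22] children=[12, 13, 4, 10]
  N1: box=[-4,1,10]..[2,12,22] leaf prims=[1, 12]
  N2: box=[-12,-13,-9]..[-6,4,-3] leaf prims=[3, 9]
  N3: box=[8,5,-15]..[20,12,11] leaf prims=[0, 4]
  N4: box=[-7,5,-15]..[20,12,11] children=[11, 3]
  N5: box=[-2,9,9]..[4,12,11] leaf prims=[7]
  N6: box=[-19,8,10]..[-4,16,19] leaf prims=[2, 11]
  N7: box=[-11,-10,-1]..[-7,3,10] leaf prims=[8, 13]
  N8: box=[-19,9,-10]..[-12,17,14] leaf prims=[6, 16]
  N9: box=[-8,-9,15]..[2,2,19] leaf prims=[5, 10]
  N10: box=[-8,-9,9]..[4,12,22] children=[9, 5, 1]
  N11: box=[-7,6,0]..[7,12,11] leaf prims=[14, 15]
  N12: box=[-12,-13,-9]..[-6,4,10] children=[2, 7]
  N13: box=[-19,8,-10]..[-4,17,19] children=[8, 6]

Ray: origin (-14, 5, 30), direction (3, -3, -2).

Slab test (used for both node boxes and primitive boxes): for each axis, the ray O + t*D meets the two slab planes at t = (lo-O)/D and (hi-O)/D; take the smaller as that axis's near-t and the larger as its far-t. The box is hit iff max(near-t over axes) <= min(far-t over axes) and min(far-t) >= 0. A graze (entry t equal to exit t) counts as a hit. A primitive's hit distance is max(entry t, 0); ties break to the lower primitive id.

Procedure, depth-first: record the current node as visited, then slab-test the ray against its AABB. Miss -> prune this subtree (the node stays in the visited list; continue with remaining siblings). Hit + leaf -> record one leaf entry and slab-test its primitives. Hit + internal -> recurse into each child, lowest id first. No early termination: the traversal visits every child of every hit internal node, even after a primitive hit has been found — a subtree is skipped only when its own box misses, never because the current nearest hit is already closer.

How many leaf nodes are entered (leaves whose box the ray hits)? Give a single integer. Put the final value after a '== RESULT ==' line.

Walk:
N0 x:[-5/3,34/3] y:[-4,6] z:[4,45/2] -> hit [4,6], descend [4, 10, 12, 13]
  N4 x:[7/3,34/3] y:[-7/3,0] z:[19/2,45/2] -> miss, prune
  N10 x:[2,6] y:[-7/3,14/3] z:[4,21/2] -> hit [4,14/3], descend [1, 5, 9]
    N1 x:[10/3,16/3] y:[-7/3,4/3] z:[4,10] -> miss, prune
    N5 x:[4,6] y:[-7/3,-4/3] z:[19/2,21/2] -> miss, prune
    N9 x:[2,16/3] y:[1,14/3] z:[11/2,15/2] -> miss, prune
  N12 x:[2/3,8/3] y:[1/3,6] z:[10,39/2] -> miss, prune
  N13 x:[-5/3,10/3] y:[-4,-1] z:[11/2,20] -> miss, prune

Summary -> nodes [0, 4, 10, 1, 5, 9, 12, 13]; box-tests=8; leaf-entries=0; first=miss

== RESULT ==
0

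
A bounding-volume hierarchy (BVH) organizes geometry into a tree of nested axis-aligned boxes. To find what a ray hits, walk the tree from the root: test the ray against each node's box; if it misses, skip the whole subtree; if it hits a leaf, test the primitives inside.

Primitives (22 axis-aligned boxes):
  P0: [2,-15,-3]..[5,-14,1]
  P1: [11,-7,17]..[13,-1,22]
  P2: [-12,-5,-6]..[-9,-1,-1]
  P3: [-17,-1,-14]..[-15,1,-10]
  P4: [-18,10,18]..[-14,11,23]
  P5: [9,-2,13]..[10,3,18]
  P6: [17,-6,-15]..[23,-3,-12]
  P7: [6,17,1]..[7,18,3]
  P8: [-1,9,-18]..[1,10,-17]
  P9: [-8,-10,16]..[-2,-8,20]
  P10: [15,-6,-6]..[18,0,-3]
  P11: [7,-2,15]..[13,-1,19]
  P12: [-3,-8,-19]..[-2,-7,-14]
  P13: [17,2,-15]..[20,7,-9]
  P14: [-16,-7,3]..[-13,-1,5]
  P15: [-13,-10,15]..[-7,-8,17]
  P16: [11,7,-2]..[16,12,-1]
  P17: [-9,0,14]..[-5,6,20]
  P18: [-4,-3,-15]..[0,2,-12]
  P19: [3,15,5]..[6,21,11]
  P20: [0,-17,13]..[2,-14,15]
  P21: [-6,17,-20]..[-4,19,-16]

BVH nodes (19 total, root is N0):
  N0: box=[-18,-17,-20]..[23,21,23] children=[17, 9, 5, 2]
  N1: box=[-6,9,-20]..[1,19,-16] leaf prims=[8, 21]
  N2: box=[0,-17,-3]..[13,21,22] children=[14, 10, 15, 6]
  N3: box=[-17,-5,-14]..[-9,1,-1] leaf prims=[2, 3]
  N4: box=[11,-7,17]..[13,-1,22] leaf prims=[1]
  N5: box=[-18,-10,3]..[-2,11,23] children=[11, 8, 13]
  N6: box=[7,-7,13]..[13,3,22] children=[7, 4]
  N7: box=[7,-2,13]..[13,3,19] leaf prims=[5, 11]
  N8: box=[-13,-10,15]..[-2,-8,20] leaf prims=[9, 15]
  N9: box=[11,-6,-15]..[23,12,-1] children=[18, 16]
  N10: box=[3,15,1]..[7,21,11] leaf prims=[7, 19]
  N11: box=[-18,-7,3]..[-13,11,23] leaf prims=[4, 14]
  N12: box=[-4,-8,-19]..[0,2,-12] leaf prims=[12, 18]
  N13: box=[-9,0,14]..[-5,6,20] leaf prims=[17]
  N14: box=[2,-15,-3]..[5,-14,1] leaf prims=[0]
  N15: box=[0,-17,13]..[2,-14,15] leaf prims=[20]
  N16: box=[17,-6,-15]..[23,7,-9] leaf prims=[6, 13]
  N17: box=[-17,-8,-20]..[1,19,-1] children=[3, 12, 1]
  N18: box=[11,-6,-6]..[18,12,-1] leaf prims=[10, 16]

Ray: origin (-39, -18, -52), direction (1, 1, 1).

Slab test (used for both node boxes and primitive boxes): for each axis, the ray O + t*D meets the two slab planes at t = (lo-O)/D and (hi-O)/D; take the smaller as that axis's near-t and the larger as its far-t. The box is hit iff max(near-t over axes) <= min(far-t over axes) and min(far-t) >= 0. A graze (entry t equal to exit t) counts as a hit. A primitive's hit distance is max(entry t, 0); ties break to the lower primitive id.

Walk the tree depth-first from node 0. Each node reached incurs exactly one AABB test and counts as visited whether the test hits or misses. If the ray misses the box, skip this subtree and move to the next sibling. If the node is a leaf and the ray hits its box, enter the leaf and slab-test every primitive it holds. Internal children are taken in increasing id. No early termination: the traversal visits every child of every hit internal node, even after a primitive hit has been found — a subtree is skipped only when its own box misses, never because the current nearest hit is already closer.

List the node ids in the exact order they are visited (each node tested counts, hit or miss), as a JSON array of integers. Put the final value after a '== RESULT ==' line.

Walk:
N0 x:[21,62] y:[1,39] z:[32,75] -> hit [32,39], descend [2, 5, 9, 17]
  N2 x:[39,52] y:[1,39] z:[49,74] -> miss, prune
  N5 x:[21,37] y:[8,29] z:[55,75] -> miss, prune
  N9 x:[50,62] y:[12,30] z:[37,51] -> miss, prune
  N17 x:[22,40] y:[10,37] z:[32,51] -> hit [32,37], descend [1, 3, 12]
    N1 x:[33,40] y:[27,37] z:[32,36] -> hit [33,36] leaf, test {P8(miss), P21@t=35}
    N3 x:[22,30] y:[13,19] z:[38,51] -> miss, prune
    N12 x:[35,39] y:[10,20] z:[33,40] -> miss, prune

8 AABB tests over nodes [0, 2, 5, 9, 17, 1, 3, 12]; 1 leaf entered; closest P21.

== RESULT ==
[0, 2, 5, 9, 17, 1, 3, 12]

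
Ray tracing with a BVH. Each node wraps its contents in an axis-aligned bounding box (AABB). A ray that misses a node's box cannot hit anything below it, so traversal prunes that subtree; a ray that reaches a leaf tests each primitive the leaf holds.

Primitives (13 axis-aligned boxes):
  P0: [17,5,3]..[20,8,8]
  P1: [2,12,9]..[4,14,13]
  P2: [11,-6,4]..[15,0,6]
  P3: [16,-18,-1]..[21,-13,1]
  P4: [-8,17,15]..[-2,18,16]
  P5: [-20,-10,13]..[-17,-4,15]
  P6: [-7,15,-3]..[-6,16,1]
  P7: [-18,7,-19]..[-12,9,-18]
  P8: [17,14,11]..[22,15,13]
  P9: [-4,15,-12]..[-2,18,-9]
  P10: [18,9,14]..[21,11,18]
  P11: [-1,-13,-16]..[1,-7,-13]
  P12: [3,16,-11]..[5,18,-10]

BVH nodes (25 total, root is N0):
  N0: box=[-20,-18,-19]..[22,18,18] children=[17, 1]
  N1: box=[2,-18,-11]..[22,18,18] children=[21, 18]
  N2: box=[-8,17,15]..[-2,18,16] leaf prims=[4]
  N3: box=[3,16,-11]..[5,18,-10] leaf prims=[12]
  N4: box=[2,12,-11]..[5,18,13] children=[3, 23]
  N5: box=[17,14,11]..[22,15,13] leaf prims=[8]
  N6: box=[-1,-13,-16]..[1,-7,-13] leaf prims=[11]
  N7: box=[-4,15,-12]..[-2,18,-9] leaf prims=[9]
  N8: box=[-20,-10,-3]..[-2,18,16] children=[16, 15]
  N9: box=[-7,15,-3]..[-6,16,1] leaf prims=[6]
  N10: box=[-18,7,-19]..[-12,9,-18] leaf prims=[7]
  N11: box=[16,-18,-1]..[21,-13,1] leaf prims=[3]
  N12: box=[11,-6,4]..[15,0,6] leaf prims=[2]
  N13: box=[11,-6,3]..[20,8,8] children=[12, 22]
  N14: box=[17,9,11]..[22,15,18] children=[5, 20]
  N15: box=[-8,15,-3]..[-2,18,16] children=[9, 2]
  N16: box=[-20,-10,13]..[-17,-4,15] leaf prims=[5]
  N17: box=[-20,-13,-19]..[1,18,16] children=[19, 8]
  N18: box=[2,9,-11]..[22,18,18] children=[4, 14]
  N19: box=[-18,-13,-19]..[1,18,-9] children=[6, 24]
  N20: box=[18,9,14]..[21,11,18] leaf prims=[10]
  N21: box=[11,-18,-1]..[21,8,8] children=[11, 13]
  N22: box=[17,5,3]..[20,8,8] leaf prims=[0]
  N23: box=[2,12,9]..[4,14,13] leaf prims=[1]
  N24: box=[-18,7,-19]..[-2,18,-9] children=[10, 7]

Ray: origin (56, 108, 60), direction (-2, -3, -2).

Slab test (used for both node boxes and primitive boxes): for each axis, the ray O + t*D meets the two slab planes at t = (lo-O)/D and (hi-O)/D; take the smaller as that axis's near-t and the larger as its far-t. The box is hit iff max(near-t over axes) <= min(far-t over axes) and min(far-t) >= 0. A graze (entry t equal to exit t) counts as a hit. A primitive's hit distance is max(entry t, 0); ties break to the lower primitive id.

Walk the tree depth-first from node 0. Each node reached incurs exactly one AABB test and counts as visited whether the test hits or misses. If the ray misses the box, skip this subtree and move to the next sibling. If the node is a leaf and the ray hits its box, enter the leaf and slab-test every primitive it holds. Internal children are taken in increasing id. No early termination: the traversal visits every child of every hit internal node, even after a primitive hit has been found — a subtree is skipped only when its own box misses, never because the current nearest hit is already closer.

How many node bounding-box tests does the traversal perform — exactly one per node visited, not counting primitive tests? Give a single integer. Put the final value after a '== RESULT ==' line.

Trace the traversal:
N0 x:[17,38] y:[30,42] z:[21,79/2] -> hit [30,38], descend [1, 17]
  N1 x:[17,27] y:[30,42] z:[21,71/2] -> miss, prune
  N17 x:[55/2,38] y:[30,121/3] z:[22,79/2] -> hit [30,38], descend [8, 19]
    N8 x:[29,38] y:[30,118/3] z:[22,63/2] -> hit [30,63/2], descend [15, 16]
      N15 x:[29,32] y:[30,31] z:[22,63/2] -> hit [30,31], descend [2, 9]
        N2 x:[29,32] y:[30,91/3] z:[22,45/2] -> miss, prune
        N9 x:[31,63/2] y:[92/3,31] z:[59/2,63/2] -> hit [31,31] leaf, test {P6@t=31}
      N16 x:[73/2,38] y:[112/3,118/3] z:[45/2,47/2] -> miss, prune
    N19 x:[55/2,37] y:[30,121/3] z:[69/2,79/2] -> hit [69/2,37], descend [6, 24]
      N6 x:[55/2,57/2] y:[115/3,121/3] z:[73/2,38] -> miss, prune
      N24 x:[29,37] y:[30,101/3] z:[69/2,79/2] -> miss, prune

Summary -> nodes [0, 1, 17, 8, 15, 2, 9, 16, 19, 6, 24]; box-tests=11; leaf-entries=1; first=P6

== RESULT ==
11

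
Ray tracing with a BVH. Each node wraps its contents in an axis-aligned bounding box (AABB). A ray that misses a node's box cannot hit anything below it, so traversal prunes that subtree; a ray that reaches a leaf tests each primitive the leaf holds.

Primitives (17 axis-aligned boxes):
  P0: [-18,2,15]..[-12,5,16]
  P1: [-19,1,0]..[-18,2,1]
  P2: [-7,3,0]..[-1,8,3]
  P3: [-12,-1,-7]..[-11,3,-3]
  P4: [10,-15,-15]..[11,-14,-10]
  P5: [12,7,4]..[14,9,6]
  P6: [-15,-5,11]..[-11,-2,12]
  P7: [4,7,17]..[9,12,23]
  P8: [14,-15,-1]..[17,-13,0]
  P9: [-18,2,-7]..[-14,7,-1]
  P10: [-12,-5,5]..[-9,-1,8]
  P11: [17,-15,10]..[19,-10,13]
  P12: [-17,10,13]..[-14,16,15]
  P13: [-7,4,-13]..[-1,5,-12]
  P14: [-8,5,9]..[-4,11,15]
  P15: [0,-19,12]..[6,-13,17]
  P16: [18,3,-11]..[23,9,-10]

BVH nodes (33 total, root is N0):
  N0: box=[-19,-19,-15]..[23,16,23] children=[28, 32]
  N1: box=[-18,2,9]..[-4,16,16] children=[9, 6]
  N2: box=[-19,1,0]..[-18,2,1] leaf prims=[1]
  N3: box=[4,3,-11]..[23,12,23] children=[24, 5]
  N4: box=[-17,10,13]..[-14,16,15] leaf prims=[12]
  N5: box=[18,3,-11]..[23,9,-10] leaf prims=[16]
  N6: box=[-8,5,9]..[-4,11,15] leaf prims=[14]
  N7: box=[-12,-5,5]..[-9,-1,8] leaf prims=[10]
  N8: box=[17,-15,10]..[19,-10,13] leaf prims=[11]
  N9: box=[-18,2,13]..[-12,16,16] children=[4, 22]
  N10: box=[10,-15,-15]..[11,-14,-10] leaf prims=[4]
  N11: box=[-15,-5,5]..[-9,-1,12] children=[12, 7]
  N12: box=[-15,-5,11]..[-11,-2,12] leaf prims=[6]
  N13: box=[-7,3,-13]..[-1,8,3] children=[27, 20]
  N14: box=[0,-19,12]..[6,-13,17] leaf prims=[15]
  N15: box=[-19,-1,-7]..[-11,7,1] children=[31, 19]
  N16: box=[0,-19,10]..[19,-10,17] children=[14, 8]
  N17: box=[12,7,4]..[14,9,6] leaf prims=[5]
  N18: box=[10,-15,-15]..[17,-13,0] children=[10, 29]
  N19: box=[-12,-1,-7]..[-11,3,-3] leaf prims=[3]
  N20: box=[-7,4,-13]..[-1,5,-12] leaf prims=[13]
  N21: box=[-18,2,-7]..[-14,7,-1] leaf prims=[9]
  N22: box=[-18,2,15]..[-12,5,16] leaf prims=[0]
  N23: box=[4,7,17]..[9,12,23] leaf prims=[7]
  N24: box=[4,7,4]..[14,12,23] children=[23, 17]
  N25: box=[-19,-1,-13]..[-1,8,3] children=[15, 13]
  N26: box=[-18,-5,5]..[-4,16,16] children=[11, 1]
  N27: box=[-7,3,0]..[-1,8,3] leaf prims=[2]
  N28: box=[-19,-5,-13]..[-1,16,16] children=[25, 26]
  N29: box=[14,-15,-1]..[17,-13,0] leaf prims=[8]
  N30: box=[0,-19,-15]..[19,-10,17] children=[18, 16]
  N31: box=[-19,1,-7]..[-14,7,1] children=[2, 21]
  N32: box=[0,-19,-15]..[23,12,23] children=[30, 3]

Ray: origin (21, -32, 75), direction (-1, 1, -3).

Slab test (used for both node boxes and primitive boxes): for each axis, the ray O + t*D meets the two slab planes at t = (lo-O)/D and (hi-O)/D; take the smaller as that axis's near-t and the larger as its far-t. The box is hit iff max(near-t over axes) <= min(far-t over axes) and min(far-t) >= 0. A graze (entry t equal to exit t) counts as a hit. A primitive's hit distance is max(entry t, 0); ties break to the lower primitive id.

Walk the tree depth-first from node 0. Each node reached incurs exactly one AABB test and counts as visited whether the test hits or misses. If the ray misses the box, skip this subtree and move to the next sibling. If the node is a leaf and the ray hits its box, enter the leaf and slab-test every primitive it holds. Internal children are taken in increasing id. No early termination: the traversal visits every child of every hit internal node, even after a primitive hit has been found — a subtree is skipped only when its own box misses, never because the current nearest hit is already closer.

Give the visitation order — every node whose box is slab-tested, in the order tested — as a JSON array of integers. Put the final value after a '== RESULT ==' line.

Trace the traversal:
N0 x:[-2,40] y:[13,48] z:[52/3,30] -> hit [52/3,30], descend [28, 32]
  N28 x:[22,40] y:[27,48] z:[59/3,88/3] -> hit [27,88/3], descend [25, 26]
    N25 x:[22,40] y:[31,40] z:[24,88/3] -> miss, prune
    N26 x:[25,39] y:[27,48] z:[59/3,70/3] -> miss, prune
  N32 x:[-2,21] y:[13,44] z:[52/3,30] -> hit [52/3,21], descend [3, 30]
    N3 x:[-2,17] y:[35,44] z:[52/3,86/3] -> miss, prune
    N30 x:[2,21] y:[13,22] z:[58/3,30] -> hit [58/3,21], descend [16, 18]
      N16 x:[2,21] y:[13,22] z:[58/3,65/3] -> hit [58/3,21], descend [8, 14]
        N8 x:[2,4] y:[17,22] z:[62/3,65/3] -> miss, prune
        N14 x:[15,21] y:[13,19] z:[58/3,21] -> miss, prune
      N18 x:[4,11] y:[17,19] z:[25,30] -> miss, prune

Summary -> nodes [0, 28, 25, 26, 32, 3, 30, 16, 8, 14, 18]; box-tests=11; leaf-entries=0; first=miss

== RESULT ==
[0, 28, 25, 26, 32, 3, 30, 16, 8, 14, 18]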